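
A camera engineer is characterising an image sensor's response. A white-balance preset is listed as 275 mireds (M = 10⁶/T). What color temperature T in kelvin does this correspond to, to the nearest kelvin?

3636 K

T = 10⁶ / 275 = 3636.36 K → 3636 K.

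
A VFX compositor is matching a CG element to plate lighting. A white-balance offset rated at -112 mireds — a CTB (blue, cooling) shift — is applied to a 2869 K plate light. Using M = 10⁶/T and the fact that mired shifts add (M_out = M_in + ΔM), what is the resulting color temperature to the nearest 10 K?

4230 K

M_in = 10⁶/2869 = 348.55 mireds.
M_out = 348.55 + (-112) = 236.55 mireds.
T_out = 10⁶/236.55 = 4227.4 K → 4230 K.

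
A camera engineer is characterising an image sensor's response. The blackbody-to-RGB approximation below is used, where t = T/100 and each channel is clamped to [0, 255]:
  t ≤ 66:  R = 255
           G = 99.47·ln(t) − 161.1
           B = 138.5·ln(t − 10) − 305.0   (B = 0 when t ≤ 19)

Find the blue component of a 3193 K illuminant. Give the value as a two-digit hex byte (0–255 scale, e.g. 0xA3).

t = 3193/100 = 31.93; the t ≤ 66 branch applies.
B = 138.5·ln(31.93 − 10) − 305.0 = 138.5·ln 21.93 − 305.0 = 138.5·3.0879 − 305.0 = 122.668.
Rounded: 123; in hex, 0x7B.

0x7B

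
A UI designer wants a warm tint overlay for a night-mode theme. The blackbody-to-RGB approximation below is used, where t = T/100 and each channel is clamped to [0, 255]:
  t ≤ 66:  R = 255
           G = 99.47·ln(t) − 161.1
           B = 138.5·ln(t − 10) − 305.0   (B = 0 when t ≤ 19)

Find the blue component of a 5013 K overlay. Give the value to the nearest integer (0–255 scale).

t = 5013/100 = 50.13; the t ≤ 66 branch applies.
B = 138.5·ln(50.13 − 10) − 305.0 = 138.5·ln 40.13 − 305.0 = 138.5·3.6921 − 305.0 = 206.359.
Rounded: 206.

206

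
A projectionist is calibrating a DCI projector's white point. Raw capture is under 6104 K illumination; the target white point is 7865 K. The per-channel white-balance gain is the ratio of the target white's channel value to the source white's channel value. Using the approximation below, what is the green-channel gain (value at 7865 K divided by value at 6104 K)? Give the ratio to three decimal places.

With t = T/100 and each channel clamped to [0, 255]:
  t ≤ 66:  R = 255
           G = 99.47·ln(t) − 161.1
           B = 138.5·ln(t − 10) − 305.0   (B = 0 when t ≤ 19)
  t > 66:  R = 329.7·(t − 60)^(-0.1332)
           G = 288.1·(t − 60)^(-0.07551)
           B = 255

0.932

At 6104 K (t = 61.04):
  G = 99.47·ln 61.04 − 161.1 = 99.47·4.1115 − 161.1 = 247.874.
At 7865 K (t = 78.65):
  G = 288.1·(78.65 − 60)^(-0.07551) = 288.1·18.65^(-0.07551) = 288.1·0.80177 = 230.991.
Gain = 230.991 / 247.874 = 0.9319 → 0.932.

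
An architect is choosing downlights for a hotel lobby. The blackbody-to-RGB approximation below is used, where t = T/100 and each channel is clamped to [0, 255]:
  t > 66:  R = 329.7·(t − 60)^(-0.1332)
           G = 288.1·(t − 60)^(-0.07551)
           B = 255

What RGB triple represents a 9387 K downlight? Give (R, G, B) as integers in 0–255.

(206, 221, 255)

t = 9387/100 = 93.87; the t > 66 branch applies.
R = 329.7·(93.87 − 60)^(-0.1332) = 329.7·33.87^(-0.1332) = 329.7·0.62550 = 206.228.
G = 288.1·(93.87 − 60)^(-0.07551) = 288.1·33.87^(-0.07551) = 288.1·0.76645 = 220.814.
B = 255 by definition for t > 66.
Rounded: (206, 221, 255).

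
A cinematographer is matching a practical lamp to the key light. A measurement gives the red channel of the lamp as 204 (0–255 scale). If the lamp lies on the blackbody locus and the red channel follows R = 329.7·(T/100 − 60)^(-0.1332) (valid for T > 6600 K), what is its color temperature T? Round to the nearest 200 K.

(t − 60)^(-0.1332) = 204/329.7 = 0.61874.
t − 60 = 0.61874^(1/-0.1332) = 0.61874^(-7.508) = 36.748, so t = 96.748.
T = 100·t = 9675 K → 9600 K to the nearest 200 K.

9600 K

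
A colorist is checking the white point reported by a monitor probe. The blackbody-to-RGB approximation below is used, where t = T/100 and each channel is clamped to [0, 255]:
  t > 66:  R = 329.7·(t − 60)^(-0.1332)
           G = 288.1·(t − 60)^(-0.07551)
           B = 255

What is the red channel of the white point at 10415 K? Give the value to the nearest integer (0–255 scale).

199

t = 10415/100 = 104.15; the t > 66 branch applies.
R = 329.7·(104.15 − 60)^(-0.1332) = 329.7·44.15^(-0.1332) = 329.7·0.60380 = 199.074.
Rounded: 199.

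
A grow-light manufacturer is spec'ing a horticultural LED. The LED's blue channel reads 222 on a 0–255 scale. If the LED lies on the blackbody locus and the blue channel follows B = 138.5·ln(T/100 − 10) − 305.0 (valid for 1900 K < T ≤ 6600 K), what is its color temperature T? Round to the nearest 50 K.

ln(t − 10) = (222 + 305.0) / 138.5 = 3.8051.
t − 10 = e^3.8051 = 44.928, so t = 54.928.
T = 100·t = 5493 K → 5500 K to the nearest 50 K.

5500 K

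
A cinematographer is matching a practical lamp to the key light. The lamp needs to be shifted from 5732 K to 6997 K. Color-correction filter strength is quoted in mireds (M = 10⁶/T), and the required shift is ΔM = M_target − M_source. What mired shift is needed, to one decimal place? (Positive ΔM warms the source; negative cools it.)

M_source = 10⁶/5732 = 174.459; M_target = 10⁶/6997 = 142.918.
ΔM = 142.918 − 174.459 = -31.541 → -31.5 mireds, a cooling shift.

-31.5 mireds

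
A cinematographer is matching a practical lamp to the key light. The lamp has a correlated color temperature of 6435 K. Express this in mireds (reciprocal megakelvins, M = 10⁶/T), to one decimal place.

155.4 mireds

M = 10⁶ / 6435 = 155.400 → 155.4 mireds.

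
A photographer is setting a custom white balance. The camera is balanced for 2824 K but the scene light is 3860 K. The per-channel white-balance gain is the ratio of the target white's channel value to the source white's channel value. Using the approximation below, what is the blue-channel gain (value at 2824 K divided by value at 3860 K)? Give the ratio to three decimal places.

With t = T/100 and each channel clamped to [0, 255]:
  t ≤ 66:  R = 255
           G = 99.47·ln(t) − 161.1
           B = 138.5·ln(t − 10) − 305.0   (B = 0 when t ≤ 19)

0.609

At 3860 K (t = 38.6):
  B = 138.5·ln(38.6 − 10) − 305.0 = 138.5·ln 28.6 − 305.0 = 138.5·3.3534 − 305.0 = 159.447.
At 2824 K (t = 28.24):
  B = 138.5·ln(28.24 − 10) − 305.0 = 138.5·ln 18.24 − 305.0 = 138.5·2.9036 − 305.0 = 97.151.
Gain = 97.151 / 159.447 = 0.6093 → 0.609.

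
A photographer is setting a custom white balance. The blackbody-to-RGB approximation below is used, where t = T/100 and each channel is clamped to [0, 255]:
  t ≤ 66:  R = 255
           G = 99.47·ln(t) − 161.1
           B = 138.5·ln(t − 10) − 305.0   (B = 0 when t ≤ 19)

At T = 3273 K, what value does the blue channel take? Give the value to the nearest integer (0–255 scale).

128

t = 3273/100 = 32.73; the t ≤ 66 branch applies.
B = 138.5·ln(32.73 − 10) − 305.0 = 138.5·ln 22.73 − 305.0 = 138.5·3.1237 − 305.0 = 127.630.
Rounded: 128.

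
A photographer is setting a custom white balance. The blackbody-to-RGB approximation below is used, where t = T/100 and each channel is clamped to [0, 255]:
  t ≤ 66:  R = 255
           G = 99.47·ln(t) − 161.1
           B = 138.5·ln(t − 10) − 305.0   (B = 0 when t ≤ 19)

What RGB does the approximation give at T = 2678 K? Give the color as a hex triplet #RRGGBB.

t = 2678/100 = 26.78; the t ≤ 66 branch applies.
R = 255 by definition for t ≤ 66.
G = 99.47·ln 26.78 − 161.1 = 99.47·3.2877 − 161.1 = 165.923.
B = 138.5·ln(26.78 − 10) − 305.0 = 138.5·ln 16.78 − 305.0 = 138.5·2.8202 − 305.0 = 85.596.
Rounded: (255, 166, 86).
In hex: #FFA656.

#FFA656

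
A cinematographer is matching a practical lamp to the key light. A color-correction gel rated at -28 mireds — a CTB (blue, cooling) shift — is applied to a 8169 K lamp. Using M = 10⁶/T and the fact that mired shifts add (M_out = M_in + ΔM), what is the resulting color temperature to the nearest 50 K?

10600 K

M_in = 10⁶/8169 = 122.41 mireds.
M_out = 122.41 + (-28) = 94.41 mireds.
T_out = 10⁶/94.41 = 10591.6 K → 10600 K.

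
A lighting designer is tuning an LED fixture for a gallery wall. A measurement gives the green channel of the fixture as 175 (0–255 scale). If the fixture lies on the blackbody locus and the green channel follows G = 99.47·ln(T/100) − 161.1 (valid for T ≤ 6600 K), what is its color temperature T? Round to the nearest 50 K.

2950 K

ln t = (175 + 161.1) / 99.47 = 3.3789.
t = e^3.3789 = 29.339.
T = 100·t = 2934 K → 2950 K to the nearest 50 K.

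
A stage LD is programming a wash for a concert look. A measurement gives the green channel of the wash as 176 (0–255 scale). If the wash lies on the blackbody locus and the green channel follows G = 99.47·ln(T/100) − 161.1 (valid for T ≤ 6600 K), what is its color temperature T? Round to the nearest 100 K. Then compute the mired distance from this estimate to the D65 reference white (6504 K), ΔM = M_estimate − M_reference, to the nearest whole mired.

+180 mireds

ln t = (176 + 161.1) / 99.47 = 3.3890.
t = e^3.3890 = 29.635.
T = 100·t = 2964 K → 3000 K to the nearest 100 K.
M_estimate = 10⁶/3000 = 333.33; M_reference = 10⁶/6504 = 153.75.
ΔM = 333.33 − 153.75 = 179.58 → +180 mireds.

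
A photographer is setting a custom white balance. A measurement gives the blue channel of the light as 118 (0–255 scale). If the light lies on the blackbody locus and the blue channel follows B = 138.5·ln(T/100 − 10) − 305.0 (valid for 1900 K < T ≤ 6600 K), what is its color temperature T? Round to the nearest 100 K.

3100 K

ln(t − 10) = (118 + 305.0) / 138.5 = 3.0542.
t − 10 = e^3.0542 = 21.203, so t = 31.203.
T = 100·t = 3120 K → 3100 K to the nearest 100 K.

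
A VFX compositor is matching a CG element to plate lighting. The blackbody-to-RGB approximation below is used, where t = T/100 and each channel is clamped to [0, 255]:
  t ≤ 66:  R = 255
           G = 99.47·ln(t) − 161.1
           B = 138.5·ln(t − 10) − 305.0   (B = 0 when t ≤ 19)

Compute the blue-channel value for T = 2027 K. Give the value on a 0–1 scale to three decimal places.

0.069

t = 2027/100 = 20.27; the t ≤ 66 branch applies.
B = 138.5·ln(20.27 − 10) − 305.0 = 138.5·ln 10.27 − 305.0 = 138.5·2.3292 − 305.0 = 17.598.
On a 0–1 scale: 17.598/255 = 0.0690 → 0.069.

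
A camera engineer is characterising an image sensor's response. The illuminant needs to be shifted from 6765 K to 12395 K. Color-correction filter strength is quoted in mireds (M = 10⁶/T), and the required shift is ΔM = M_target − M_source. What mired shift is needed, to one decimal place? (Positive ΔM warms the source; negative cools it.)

-67.1 mireds

M_source = 10⁶/6765 = 147.820; M_target = 10⁶/12395 = 80.678.
ΔM = 80.678 − 147.820 = -67.142 → -67.1 mireds, a cooling shift.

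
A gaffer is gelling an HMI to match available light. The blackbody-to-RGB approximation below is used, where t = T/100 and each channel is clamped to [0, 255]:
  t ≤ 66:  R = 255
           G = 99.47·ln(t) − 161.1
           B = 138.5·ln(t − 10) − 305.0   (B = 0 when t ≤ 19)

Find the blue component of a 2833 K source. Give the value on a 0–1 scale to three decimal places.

0.384

t = 2833/100 = 28.33; the t ≤ 66 branch applies.
B = 138.5·ln(28.33 − 10) − 305.0 = 138.5·ln 18.33 − 305.0 = 138.5·2.9085 − 305.0 = 97.833.
On a 0–1 scale: 97.833/255 = 0.3837 → 0.384.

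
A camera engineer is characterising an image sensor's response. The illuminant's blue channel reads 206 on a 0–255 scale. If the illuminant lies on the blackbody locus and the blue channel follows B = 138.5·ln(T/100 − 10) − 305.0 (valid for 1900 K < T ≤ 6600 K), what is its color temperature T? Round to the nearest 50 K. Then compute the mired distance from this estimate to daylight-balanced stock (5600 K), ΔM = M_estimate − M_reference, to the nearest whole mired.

+21 mireds

ln(t − 10) = (206 + 305.0) / 138.5 = 3.6895.
t − 10 = e^3.6895 = 40.026, so t = 50.026.
T = 100·t = 5003 K → 5000 K to the nearest 50 K.
M_estimate = 10⁶/5000 = 200.00; M_reference = 10⁶/5600 = 178.57.
ΔM = 200.00 − 178.57 = 21.43 → +21 mireds.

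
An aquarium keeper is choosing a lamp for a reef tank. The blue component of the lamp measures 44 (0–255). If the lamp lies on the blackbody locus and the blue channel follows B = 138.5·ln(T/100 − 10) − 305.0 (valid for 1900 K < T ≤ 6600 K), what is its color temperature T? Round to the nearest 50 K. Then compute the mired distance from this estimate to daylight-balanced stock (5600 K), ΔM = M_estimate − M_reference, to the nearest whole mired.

+266 mireds

ln(t − 10) = (44 + 305.0) / 138.5 = 2.5199.
t − 10 = e^2.5199 = 12.427, so t = 22.427.
T = 100·t = 2243 K → 2250 K to the nearest 50 K.
M_estimate = 10⁶/2250 = 444.44; M_reference = 10⁶/5600 = 178.57.
ΔM = 444.44 − 178.57 = 265.87 → +266 mireds.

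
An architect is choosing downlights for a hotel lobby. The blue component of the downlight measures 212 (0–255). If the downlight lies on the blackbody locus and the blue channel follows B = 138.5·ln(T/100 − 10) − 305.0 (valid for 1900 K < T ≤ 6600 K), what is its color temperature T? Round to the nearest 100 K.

ln(t − 10) = (212 + 305.0) / 138.5 = 3.7329.
t − 10 = e^3.7329 = 41.798, so t = 51.798.
T = 100·t = 5180 K → 5200 K to the nearest 100 K.

5200 K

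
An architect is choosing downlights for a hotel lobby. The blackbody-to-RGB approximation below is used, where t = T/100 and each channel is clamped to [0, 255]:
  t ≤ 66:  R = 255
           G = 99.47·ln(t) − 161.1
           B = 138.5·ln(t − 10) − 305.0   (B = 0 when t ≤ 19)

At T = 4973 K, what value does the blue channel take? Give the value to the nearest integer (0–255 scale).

205

t = 4973/100 = 49.73; the t ≤ 66 branch applies.
B = 138.5·ln(49.73 − 10) − 305.0 = 138.5·ln 39.73 − 305.0 = 138.5·3.6821 − 305.0 = 204.972.
Rounded: 205.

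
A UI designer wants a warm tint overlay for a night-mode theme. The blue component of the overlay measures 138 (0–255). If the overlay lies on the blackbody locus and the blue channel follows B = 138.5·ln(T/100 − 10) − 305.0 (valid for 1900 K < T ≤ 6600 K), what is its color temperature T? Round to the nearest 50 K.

3450 K

ln(t − 10) = (138 + 305.0) / 138.5 = 3.1986.
t − 10 = e^3.1986 = 24.497, so t = 34.497.
T = 100·t = 3450 K → 3450 K to the nearest 50 K.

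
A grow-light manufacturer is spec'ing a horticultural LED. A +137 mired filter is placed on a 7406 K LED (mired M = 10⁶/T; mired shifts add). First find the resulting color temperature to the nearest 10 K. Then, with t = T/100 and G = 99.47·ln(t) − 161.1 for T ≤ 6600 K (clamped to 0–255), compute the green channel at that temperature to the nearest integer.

198

M_in = 10⁶/7406 = 135.03; M_out = 135.03 + (+137) = 272.03.
T_out = 10⁶/272.03 = 3676.1 K → 3680 K; t = 36.8.
G = 99.47·ln 36.8 − 161.1 = 99.47·3.6055 − 161.1 = 197.539.
Rounded: 198.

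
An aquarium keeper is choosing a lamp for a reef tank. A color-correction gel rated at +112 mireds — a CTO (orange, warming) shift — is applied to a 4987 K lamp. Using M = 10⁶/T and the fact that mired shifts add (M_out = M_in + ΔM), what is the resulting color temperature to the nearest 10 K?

M_in = 10⁶/4987 = 200.52 mireds.
M_out = 200.52 + (+112) = 312.52 mireds.
T_out = 10⁶/312.52 = 3199.8 K → 3200 K.

3200 K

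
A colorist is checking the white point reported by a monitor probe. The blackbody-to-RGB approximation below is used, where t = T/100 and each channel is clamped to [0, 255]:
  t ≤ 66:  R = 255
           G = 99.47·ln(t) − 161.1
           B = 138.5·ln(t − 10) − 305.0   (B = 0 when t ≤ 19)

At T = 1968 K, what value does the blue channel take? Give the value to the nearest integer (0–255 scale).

t = 1968/100 = 19.68; the t ≤ 66 branch applies.
B = 138.5·ln(19.68 − 10) − 305.0 = 138.5·ln 9.68 − 305.0 = 138.5·2.2701 − 305.0 = 9.404.
Rounded: 9.

9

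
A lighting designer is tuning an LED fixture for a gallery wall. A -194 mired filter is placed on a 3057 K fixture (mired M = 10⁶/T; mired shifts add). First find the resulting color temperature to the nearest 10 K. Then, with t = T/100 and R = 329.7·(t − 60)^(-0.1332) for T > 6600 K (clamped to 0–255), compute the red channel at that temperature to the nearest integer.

230

M_in = 10⁶/3057 = 327.12; M_out = 327.12 + (-194) = 133.12.
T_out = 10⁶/133.12 = 7512.1 K → 7510 K; t = 75.1.
R = 329.7·(75.1 − 60)^(-0.1332) = 329.7·15.1^(-0.1332) = 329.7·0.69656 = 229.657.
Rounded: 230.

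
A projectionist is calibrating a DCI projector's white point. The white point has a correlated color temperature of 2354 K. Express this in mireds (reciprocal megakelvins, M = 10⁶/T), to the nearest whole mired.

425 mireds

M = 10⁶ / 2354 = 424.809 → 425 mireds.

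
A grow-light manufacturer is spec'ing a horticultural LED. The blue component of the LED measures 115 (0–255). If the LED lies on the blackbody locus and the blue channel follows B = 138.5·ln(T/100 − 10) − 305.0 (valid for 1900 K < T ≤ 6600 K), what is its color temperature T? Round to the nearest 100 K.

3100 K

ln(t − 10) = (115 + 305.0) / 138.5 = 3.0325.
t − 10 = e^3.0325 = 20.749, so t = 30.749.
T = 100·t = 3075 K → 3100 K to the nearest 100 K.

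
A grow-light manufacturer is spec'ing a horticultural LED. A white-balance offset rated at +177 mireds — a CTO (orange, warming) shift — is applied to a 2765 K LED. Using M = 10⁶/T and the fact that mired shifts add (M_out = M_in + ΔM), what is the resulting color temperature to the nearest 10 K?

1860 K

M_in = 10⁶/2765 = 361.66 mireds.
M_out = 361.66 + (+177) = 538.66 mireds.
T_out = 10⁶/538.66 = 1856.4 K → 1860 K.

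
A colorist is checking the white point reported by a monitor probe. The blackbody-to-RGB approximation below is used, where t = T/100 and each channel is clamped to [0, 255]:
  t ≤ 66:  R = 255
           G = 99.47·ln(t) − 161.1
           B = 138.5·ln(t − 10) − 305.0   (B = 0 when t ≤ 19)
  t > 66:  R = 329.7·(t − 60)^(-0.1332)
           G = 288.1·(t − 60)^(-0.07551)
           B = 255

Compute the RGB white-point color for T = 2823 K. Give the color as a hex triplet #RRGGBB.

#FFAB61

t = 2823/100 = 28.23; the t ≤ 66 branch applies.
R = 255 by definition for t ≤ 66.
G = 99.47·ln 28.23 − 161.1 = 99.47·3.3404 − 161.1 = 171.168.
B = 138.5·ln(28.23 − 10) − 305.0 = 138.5·ln 18.23 − 305.0 = 138.5·2.9031 − 305.0 = 97.075.
Rounded: (255, 171, 97).
In hex: #FFAB61.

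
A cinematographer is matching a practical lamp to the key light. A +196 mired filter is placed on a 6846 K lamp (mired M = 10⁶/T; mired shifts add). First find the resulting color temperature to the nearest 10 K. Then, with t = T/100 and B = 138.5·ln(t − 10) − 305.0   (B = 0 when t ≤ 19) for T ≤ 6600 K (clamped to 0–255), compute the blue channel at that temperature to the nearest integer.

104

M_in = 10⁶/6846 = 146.07; M_out = 146.07 + (+196) = 342.07.
T_out = 10⁶/342.07 = 2923.4 K → 2920 K; t = 29.2.
B = 138.5·ln(29.2 − 10) − 305.0 = 138.5·ln 19.2 − 305.0 = 138.5·2.9549 − 305.0 = 104.255.
Rounded: 104.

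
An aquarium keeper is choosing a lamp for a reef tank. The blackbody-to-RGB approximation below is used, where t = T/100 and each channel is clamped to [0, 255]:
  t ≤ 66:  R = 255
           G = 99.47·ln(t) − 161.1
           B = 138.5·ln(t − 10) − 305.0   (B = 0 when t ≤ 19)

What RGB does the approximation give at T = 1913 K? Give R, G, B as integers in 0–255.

t = 1913/100 = 19.13; the t ≤ 66 branch applies.
R = 255 by definition for t ≤ 66.
G = 99.47·ln 19.13 − 161.1 = 99.47·2.9513 − 161.1 = 132.462.
B = 138.5·ln(19.13 − 10) − 305.0 = 138.5·ln 9.13 − 305.0 = 138.5·2.2116 − 305.0 = 1.302.
Rounded: (255, 132, 1).

R=255, G=132, B=1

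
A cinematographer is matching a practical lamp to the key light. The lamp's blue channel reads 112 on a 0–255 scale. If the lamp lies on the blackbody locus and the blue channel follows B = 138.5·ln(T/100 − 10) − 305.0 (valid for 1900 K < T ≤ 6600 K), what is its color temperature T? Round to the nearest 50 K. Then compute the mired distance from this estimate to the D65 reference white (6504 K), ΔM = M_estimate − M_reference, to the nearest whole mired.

+174 mireds

ln(t − 10) = (112 + 305.0) / 138.5 = 3.0108.
t − 10 = e^3.0108 = 20.304, so t = 30.304.
T = 100·t = 3030 K → 3050 K to the nearest 50 K.
M_estimate = 10⁶/3050 = 327.87; M_reference = 10⁶/6504 = 153.75.
ΔM = 327.87 − 153.75 = 174.12 → +174 mireds.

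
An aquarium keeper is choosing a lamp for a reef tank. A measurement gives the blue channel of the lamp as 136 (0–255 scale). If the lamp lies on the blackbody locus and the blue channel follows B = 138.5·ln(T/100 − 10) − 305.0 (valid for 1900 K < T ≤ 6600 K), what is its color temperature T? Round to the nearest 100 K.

ln(t − 10) = (136 + 305.0) / 138.5 = 3.1841.
t − 10 = e^3.1841 = 24.146, so t = 34.146.
T = 100·t = 3415 K → 3400 K to the nearest 100 K.

3400 K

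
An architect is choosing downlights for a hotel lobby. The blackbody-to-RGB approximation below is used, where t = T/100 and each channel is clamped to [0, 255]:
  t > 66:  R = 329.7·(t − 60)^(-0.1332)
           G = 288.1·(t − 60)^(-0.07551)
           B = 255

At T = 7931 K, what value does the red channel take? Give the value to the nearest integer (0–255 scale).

t = 7931/100 = 79.31; the t > 66 branch applies.
R = 329.7·(79.31 − 60)^(-0.1332) = 329.7·19.31^(-0.1332) = 329.7·0.67411 = 222.256.
Rounded: 222.

222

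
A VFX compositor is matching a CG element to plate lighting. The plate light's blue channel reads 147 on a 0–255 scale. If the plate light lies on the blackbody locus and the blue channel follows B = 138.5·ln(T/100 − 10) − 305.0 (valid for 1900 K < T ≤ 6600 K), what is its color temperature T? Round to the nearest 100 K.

3600 K

ln(t − 10) = (147 + 305.0) / 138.5 = 3.2635.
t − 10 = e^3.2635 = 26.142, so t = 36.142.
T = 100·t = 3614 K → 3600 K to the nearest 100 K.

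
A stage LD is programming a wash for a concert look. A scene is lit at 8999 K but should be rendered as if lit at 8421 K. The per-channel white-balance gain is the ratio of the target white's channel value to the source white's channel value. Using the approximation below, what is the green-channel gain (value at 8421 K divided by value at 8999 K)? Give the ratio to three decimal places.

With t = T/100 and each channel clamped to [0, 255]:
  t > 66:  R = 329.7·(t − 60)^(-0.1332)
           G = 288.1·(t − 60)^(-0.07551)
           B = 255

1.016

At 8999 K (t = 89.99):
  G = 288.1·(89.99 − 60)^(-0.07551) = 288.1·29.99^(-0.07551) = 288.1·0.77352 = 222.852.
At 8421 K (t = 84.21):
  G = 288.1·(84.21 − 60)^(-0.07551) = 288.1·24.21^(-0.07551) = 288.1·0.78613 = 226.484.
Gain = 226.484 / 222.852 = 1.0163 → 1.016.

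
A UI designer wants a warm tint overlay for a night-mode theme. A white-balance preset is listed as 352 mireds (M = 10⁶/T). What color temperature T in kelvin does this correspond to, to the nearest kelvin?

2841 K

T = 10⁶ / 352 = 2840.91 K → 2841 K.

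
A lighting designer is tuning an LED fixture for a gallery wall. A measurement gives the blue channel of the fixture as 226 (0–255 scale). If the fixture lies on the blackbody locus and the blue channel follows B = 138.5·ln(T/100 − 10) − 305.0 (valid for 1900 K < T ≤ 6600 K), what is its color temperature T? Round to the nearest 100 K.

ln(t − 10) = (226 + 305.0) / 138.5 = 3.8339.
t − 10 = e^3.8339 = 46.244, so t = 56.244.
T = 100·t = 5624 K → 5600 K to the nearest 100 K.

5600 K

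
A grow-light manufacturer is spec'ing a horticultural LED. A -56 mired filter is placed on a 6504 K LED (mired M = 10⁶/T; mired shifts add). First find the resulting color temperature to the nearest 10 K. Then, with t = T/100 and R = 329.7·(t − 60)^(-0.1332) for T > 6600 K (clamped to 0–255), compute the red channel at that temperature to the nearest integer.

200

M_in = 10⁶/6504 = 153.75; M_out = 153.75 + (-56) = 97.75.
T_out = 10⁶/97.75 = 10230.0 K → 10230 K; t = 102.3.
R = 329.7·(102.3 − 60)^(-0.1332) = 329.7·42.3^(-0.1332) = 329.7·0.60726 = 200.212.
Rounded: 200.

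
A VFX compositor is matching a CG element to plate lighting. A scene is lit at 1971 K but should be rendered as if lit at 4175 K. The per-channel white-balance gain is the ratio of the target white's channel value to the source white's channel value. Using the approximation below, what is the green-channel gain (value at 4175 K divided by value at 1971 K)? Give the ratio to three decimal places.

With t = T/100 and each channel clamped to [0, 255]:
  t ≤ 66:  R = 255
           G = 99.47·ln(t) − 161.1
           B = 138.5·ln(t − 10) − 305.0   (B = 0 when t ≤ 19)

At 1971 K (t = 19.71):
  G = 99.47·ln 19.71 − 161.1 = 99.47·2.9811 − 161.1 = 135.433.
At 4175 K (t = 41.75):
  G = 99.47·ln 41.75 − 161.1 = 99.47·3.7317 − 161.1 = 210.092.
Gain = 210.092 / 135.433 = 1.5513 → 1.551.

1.551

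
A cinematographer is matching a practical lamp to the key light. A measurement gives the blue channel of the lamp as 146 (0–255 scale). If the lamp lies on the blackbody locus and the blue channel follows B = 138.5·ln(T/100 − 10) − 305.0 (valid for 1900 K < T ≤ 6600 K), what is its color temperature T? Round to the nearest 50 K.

3600 K

ln(t − 10) = (146 + 305.0) / 138.5 = 3.2563.
t − 10 = e^3.2563 = 25.954, so t = 35.954.
T = 100·t = 3595 K → 3600 K to the nearest 50 K.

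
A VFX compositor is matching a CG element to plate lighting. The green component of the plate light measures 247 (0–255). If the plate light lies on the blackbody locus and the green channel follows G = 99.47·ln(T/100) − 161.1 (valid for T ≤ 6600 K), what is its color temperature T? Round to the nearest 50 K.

6050 K

ln t = (247 + 161.1) / 99.47 = 4.1027.
t = e^4.1027 = 60.506.
T = 100·t = 6051 K → 6050 K to the nearest 50 K.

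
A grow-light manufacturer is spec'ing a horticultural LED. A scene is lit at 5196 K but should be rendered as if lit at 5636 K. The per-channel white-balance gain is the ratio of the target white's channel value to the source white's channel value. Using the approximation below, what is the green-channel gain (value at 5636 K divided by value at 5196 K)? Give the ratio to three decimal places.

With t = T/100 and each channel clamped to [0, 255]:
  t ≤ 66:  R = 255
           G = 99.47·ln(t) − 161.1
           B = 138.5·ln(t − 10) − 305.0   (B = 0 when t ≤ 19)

At 5196 K (t = 51.96):
  G = 99.47·ln 51.96 − 161.1 = 99.47·3.9505 − 161.1 = 231.854.
At 5636 K (t = 56.36):
  G = 99.47·ln 56.36 − 161.1 = 99.47·4.0318 − 161.1 = 239.939.
Gain = 239.939 / 231.854 = 1.0349 → 1.035.

1.035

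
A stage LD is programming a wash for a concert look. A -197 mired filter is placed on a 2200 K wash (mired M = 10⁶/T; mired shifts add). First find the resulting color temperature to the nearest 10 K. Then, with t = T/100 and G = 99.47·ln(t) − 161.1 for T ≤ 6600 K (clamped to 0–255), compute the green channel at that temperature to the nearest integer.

M_in = 10⁶/2200 = 454.55; M_out = 454.55 + (-197) = 257.55.
T_out = 10⁶/257.55 = 3882.8 K → 3880 K; t = 38.8.
G = 99.47·ln 38.8 − 161.1 = 99.47·3.6584 − 161.1 = 202.803.
Rounded: 203.

203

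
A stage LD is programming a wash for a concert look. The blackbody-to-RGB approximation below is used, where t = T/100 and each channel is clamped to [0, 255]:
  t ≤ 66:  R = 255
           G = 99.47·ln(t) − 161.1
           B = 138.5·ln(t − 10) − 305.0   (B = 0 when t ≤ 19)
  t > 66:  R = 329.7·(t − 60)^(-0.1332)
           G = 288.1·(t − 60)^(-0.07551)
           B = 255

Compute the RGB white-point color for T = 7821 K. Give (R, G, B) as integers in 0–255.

t = 7821/100 = 78.21; the t > 66 branch applies.
R = 329.7·(78.21 − 60)^(-0.1332) = 329.7·18.21^(-0.1332) = 329.7·0.67940 = 223.999.
G = 288.1·(78.21 − 60)^(-0.07551) = 288.1·18.21^(-0.07551) = 288.1·0.80322 = 231.407.
B = 255 by definition for t > 66.
Rounded: (224, 231, 255).

(224, 231, 255)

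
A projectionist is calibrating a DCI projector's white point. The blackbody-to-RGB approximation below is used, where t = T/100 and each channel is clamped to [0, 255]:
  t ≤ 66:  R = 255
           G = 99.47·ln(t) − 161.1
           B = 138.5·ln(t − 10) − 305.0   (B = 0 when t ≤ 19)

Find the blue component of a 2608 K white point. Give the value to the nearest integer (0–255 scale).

t = 2608/100 = 26.08; the t ≤ 66 branch applies.
B = 138.5·ln(26.08 − 10) − 305.0 = 138.5·ln 16.08 − 305.0 = 138.5·2.7776 − 305.0 = 79.694.
Rounded: 80.

80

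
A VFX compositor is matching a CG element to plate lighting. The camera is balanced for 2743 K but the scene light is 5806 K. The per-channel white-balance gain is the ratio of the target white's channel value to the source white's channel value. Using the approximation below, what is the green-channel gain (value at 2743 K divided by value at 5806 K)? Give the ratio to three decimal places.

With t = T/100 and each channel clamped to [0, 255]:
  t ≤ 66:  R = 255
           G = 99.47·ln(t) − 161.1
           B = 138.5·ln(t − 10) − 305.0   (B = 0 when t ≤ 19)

0.693

At 5806 K (t = 58.06):
  G = 99.47·ln 58.06 − 161.1 = 99.47·4.0615 − 161.1 = 242.895.
At 2743 K (t = 27.43):
  G = 99.47·ln 27.43 − 161.1 = 99.47·3.3116 − 161.1 = 168.309.
Gain = 168.309 / 242.895 = 0.6929 → 0.693.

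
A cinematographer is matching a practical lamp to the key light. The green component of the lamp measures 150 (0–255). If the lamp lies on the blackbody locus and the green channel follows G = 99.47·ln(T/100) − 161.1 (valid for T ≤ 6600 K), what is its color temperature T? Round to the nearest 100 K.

2300 K

ln t = (150 + 161.1) / 99.47 = 3.1276.
t = e^3.1276 = 22.819.
T = 100·t = 2282 K → 2300 K to the nearest 100 K.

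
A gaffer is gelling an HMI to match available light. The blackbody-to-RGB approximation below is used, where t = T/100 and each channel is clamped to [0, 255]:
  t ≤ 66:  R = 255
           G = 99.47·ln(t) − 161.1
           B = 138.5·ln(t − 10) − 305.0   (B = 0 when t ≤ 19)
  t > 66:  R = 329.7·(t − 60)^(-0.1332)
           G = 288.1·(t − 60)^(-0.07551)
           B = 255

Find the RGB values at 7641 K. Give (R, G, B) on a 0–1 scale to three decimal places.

(0.891, 0.915, 1.000)

t = 7641/100 = 76.41; the t > 66 branch applies.
R = 329.7·(76.41 − 60)^(-0.1332) = 329.7·16.41^(-0.1332) = 329.7·0.68889 = 227.126.
G = 288.1·(76.41 − 60)^(-0.07551) = 288.1·16.41^(-0.07551) = 288.1·0.80956 = 233.233.
B = 255 by definition for t > 66.
Dividing each by 255: (0.8907, 0.9146, 1.0000) → (0.891, 0.915, 1.000).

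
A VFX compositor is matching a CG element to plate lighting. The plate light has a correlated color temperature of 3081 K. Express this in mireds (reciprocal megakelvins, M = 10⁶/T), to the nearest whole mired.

M = 10⁶ / 3081 = 324.570 → 325 mireds.

325 mireds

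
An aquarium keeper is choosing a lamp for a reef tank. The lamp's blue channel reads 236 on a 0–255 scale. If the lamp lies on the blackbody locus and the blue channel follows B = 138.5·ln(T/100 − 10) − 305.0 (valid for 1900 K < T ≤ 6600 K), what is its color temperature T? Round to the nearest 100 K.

6000 K

ln(t − 10) = (236 + 305.0) / 138.5 = 3.9061.
t − 10 = e^3.9061 = 49.707, so t = 59.707.
T = 100·t = 5971 K → 6000 K to the nearest 100 K.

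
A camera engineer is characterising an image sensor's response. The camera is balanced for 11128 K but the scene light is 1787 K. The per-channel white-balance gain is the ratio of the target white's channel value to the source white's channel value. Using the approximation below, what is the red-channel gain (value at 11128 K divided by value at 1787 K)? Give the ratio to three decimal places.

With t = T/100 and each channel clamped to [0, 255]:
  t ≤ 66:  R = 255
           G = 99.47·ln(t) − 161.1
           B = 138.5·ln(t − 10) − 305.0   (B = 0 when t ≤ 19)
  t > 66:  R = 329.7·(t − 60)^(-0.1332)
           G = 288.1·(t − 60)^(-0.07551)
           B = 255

0.765

At 1787 K (t = 17.87):
  R = 255 by definition for t ≤ 66.
At 11128 K (t = 111.28):
  R = 329.7·(111.28 − 60)^(-0.1332) = 329.7·51.28^(-0.1332) = 329.7·0.59188 = 195.143.
Gain = 195.143 / 255.000 = 0.7653 → 0.765.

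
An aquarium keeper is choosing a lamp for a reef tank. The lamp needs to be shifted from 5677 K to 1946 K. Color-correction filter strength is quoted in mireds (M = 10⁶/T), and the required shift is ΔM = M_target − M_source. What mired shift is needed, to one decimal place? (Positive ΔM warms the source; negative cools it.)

M_source = 10⁶/5677 = 176.149; M_target = 10⁶/1946 = 513.875.
ΔM = 513.875 − 176.149 = 337.725 → +337.7 mireds, a warming shift.

+337.7 mireds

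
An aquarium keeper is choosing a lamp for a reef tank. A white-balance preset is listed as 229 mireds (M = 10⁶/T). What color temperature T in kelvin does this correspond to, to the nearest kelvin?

T = 10⁶ / 229 = 4366.81 K → 4367 K.

4367 K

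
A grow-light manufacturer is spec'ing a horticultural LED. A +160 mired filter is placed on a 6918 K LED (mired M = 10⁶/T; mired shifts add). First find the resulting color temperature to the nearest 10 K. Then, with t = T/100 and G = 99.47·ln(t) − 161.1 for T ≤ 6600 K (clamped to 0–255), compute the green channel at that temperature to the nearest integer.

186

M_in = 10⁶/6918 = 144.55; M_out = 144.55 + (+160) = 304.55.
T_out = 10⁶/304.55 = 3283.5 K → 3280 K; t = 32.8.
G = 99.47·ln 32.8 − 161.1 = 99.47·3.4904 − 161.1 = 186.093.
Rounded: 186.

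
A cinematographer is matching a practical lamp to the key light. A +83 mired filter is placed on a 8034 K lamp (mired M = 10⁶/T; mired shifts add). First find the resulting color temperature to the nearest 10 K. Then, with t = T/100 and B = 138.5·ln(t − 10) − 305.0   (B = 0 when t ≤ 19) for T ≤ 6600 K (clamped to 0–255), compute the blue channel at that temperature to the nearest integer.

200

M_in = 10⁶/8034 = 124.47; M_out = 124.47 + (+83) = 207.47.
T_out = 10⁶/207.47 = 4820.0 K → 4820 K; t = 48.2.
B = 138.5·ln(48.2 − 10) − 305.0 = 138.5·ln 38.2 − 305.0 = 138.5·3.6428 − 305.0 = 199.533.
Rounded: 200.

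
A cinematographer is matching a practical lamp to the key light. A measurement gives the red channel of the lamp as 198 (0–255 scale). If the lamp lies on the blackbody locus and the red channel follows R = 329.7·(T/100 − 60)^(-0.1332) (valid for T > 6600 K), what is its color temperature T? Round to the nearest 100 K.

(t − 60)^(-0.1332) = 198/329.7 = 0.60055.
t − 60 = 0.60055^(1/-0.1332) = 0.60055^(-7.508) = 45.980, so t = 105.980.
T = 100·t = 10598 K → 10600 K to the nearest 100 K.

10600 K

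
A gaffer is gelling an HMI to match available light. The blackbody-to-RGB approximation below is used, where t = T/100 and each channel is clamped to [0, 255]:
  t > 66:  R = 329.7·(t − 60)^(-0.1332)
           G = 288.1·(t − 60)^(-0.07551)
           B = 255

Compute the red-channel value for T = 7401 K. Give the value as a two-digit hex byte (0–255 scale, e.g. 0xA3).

0xE8

t = 7401/100 = 74.01; the t > 66 branch applies.
R = 329.7·(74.01 − 60)^(-0.1332) = 329.7·14.01^(-0.1332) = 329.7·0.70355 = 231.960.
Rounded: 232; in hex, 0xE8.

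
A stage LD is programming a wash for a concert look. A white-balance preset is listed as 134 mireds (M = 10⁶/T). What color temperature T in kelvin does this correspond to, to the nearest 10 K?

T = 10⁶ / 134 = 7462.69 K → 7460 K.

7460 K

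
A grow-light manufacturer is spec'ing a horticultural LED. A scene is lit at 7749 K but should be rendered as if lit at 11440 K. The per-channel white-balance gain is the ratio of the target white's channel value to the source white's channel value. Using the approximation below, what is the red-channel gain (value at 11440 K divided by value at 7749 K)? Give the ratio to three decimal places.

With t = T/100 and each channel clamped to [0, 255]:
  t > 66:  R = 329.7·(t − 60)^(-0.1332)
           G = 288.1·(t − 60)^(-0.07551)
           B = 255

0.860

At 7749 K (t = 77.49):
  R = 329.7·(77.49 − 60)^(-0.1332) = 329.7·17.49^(-0.1332) = 329.7·0.68306 = 225.206.
At 11440 K (t = 114.4):
  R = 329.7·(114.4 − 60)^(-0.1332) = 329.7·54.4^(-0.1332) = 329.7·0.58724 = 193.614.
Gain = 193.614 / 225.206 = 0.8597 → 0.860.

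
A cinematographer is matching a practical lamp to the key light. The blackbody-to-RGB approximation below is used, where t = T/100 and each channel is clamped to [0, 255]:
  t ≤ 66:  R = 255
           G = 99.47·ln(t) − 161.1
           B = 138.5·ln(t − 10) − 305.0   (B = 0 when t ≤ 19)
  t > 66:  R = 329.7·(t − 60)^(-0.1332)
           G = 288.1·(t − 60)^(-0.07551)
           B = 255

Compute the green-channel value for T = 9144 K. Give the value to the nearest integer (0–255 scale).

222

t = 9144/100 = 91.44; the t > 66 branch applies.
G = 288.1·(91.44 − 60)^(-0.07551) = 288.1·31.44^(-0.07551) = 288.1·0.77077 = 222.059.
Rounded: 222.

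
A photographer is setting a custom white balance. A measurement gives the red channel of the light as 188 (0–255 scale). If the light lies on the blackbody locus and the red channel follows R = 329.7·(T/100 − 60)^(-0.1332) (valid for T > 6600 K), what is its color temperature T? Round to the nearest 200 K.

(t − 60)^(-0.1332) = 188/329.7 = 0.57022.
t − 60 = 0.57022^(1/-0.1332) = 0.57022^(-7.508) = 67.848, so t = 127.848.
T = 100·t = 12785 K → 12800 K to the nearest 200 K.

12800 K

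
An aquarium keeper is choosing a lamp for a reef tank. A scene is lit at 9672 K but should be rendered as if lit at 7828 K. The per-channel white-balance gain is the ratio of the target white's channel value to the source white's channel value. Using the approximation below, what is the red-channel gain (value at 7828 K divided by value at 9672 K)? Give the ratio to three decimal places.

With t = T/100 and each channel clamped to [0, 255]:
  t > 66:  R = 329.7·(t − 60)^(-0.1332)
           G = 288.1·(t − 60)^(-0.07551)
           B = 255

At 9672 K (t = 96.72):
  R = 329.7·(96.72 − 60)^(-0.1332) = 329.7·36.72^(-0.1332) = 329.7·0.61881 = 204.021.
At 7828 K (t = 78.28):
  R = 329.7·(78.28 − 60)^(-0.1332) = 329.7·18.28^(-0.1332) = 329.7·0.67905 = 223.884.
Gain = 223.884 / 204.021 = 1.0974 → 1.097.

1.097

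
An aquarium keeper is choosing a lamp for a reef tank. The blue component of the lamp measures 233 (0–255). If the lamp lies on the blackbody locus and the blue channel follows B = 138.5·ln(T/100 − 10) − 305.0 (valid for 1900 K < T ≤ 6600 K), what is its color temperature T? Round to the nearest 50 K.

ln(t − 10) = (233 + 305.0) / 138.5 = 3.8845.
t − 10 = e^3.8845 = 48.641, so t = 58.641.
T = 100·t = 5864 K → 5850 K to the nearest 50 K.

5850 K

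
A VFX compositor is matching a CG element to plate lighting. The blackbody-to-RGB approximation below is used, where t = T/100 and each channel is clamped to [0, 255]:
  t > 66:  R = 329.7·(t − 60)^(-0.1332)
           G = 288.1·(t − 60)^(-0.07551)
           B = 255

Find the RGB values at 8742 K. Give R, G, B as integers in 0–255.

t = 8742/100 = 87.42; the t > 66 branch applies.
R = 329.7·(87.42 − 60)^(-0.1332) = 329.7·27.42^(-0.1332) = 329.7·0.64335 = 212.114.
G = 288.1·(87.42 − 60)^(-0.07551) = 288.1·27.42^(-0.07551) = 288.1·0.77877 = 224.365.
B = 255 by definition for t > 66.
Rounded: (212, 224, 255).

R=212, G=224, B=255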